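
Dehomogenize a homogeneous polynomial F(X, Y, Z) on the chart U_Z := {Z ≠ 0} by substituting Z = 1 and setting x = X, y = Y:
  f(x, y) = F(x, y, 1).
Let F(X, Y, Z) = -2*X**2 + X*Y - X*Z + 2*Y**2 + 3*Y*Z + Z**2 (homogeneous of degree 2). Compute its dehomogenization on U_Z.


f(x, y) = -2*x**2 + x*y - x + 2*y**2 + 3*y + 1

On U_Z we set Z = 1. Each monomial c·X^i·Y^j·Z^k in F becomes c·x^i·y^j·1^k = c·x^i·y^j.
Substituting Z = 1: F(X, Y, 1) = -2*x**2 + x*y - x + 2*y**2 + 3*y + 1.
Note: deg(f) ≤ deg(F) = 2; strict inequality happens when F is divisible by Z (lost terms).


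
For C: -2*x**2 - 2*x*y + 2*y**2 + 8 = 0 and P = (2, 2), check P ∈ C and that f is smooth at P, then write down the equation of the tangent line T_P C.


Tangent line at P: -12*x + 4*y + 16 = 0.

Step 1: f(2, 2) = 0, so P lies on C.
Step 2: partial derivatives
  f_x(x, y) = -4*x - 2*y, f_y(x, y) = -2*x + 4*y.
  f_x(P) = -12, f_y(P) = 4 (gradient nonzero, so P is smooth).
Step 3: tangent line at P: -12·(x − 2) + 4·(y − 2) = 0.
Expanding: -12*x + 4*y + 16 = 0.


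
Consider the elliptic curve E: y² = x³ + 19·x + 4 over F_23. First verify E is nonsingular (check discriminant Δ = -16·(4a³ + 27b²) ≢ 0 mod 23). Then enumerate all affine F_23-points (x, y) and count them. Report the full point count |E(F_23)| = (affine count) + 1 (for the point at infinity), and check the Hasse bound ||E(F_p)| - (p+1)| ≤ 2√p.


Affine points = {(0, 2), (0, 21), (1, 1), (1, 22), (2, 2), (2, 21), (4, 11), (4, 12), (6, 9), (6, 14), (8, 1), (8, 22), (11, 7), (11, 16), (14, 1), (14, 22), (19, 5), (19, 18), (20, 9), (20, 14), (21, 2), (21, 21)}; affine count = 22; |E(F_23)| = 23.

Discriminant check: Δ ∝ 4a³ + 27b² = 4·19³ + 27·4² = 4·6859 + 27·16 ≡ 15 (mod 23). Nonzero ⇒ E is nonsingular.
For each x ∈ F_23, compute rhs = x³ + 19·x + 4 mod 23, then count y ∈ F_23 with y² ≡ rhs.
  x = 0: rhs = 4, matching y values: 2, 21 (2 points).
  x = 1: rhs = 1, matching y values: 1, 22 (2 points).
  x = 2: rhs = 4, matching y values: 2, 21 (2 points).
  x = 3: rhs = 19, matching y values: none (0 points).
  x = 4: rhs = 6, matching y values: 11, 12 (2 points).
  x = 5: rhs = 17, matching y values: none (0 points).
  x = 6: rhs = 12, matching y values: 9, 14 (2 points).
  x = 7: rhs = 20, matching y values: none (0 points).
  x = 8: rhs = 1, matching y values: 1, 22 (2 points).
  x = 9: rhs = 7, matching y values: none (0 points).
  x = 10: rhs = 21, matching y values: none (0 points).
  x = 11: rhs = 3, matching y values: 7, 16 (2 points).
  x = 12: rhs = 5, matching y values: none (0 points).
  x = 13: rhs = 10, matching y values: none (0 points).
  x = 14: rhs = 1, matching y values: 1, 22 (2 points).
  x = 15: rhs = 7, matching y values: none (0 points).
  x = 16: rhs = 11, matching y values: none (0 points).
  x = 17: rhs = 19, matching y values: none (0 points).
  x = 18: rhs = 14, matching y values: none (0 points).
  x = 19: rhs = 2, matching y values: 5, 18 (2 points).
  x = 20: rhs = 12, matching y values: 9, 14 (2 points).
  x = 21: rhs = 4, matching y values: 2, 21 (2 points).
  x = 22: rhs = 7, matching y values: none (0 points).
Total affine count: 22.
Full point count |E(F_23)| = 22 + 1 = 23.
Hasse bound: |23 − (23+1)| = |-1| = 1 ≤ 2√23 ≈ 9.5917 ✓.


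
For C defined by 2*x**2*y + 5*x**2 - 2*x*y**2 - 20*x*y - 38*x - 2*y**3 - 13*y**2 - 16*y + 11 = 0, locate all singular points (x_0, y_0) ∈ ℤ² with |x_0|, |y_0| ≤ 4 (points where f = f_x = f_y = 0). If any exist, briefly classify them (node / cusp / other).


Singular points: {(2, -3)}; classification: node.

Compute partial derivatives:
  f_x = 4*x*y + 10*x - 2*y**2 - 20*y - 38.
  f_y = 2*x**2 - 4*x*y - 20*x - 6*y**2 - 26*y - 16.
Scan x_0 ∈ {−4, ..., 4}. For each x_0, f_y(x_0, y) is a polynomial in y; find its integer roots y ∈ {−4, ..., 4}, then test f_x and f at those candidates.
  x = -4: f_y(-4, y) = -6*y**2 - 10*y + 96; no integer root y with |y| ≤ 4.
  x = -3: f_y(-3, y) = -6*y**2 - 14*y + 62; no integer root y with |y| ≤ 4.
  x = -2: f_y(-2, y) = -6*y**2 - 18*y + 32; no integer root y with |y| ≤ 4.
  x = -1: f_y(-1, y) = -6*y**2 - 22*y + 6; no integer root y with |y| ≤ 4.
  x = 0: f_y(0, y) = -6*y**2 - 26*y - 16; no integer root y with |y| ≤ 4.
  x = 1: f_y(1, y) = -6*y**2 - 30*y - 34; no integer root y with |y| ≤ 4.
  x = 2: f_y(2, y) = -6*y**2 - 34*y - 48; vanishes at y ∈ {-3}. (2, -3): f_x = 0, f = 0 — SINGULAR.
  x = 3: f_y(3, y) = -6*y**2 - 38*y - 58; no integer root y with |y| ≤ 4.
  x = 4: f_y(4, y) = -6*y**2 - 42*y - 64; no integer root y with |y| ≤ 4.
Only singular point on the grid: (2, -3).
Classify: substitute x = 2 + u, y = -3 + v and expand: f = 2*u**2*v - u**2 - 2*u*v**2 - 2*v**3 + v**2.
No constant or linear terms (consistent with a singular point). Quadratic part: -u**2 + v**2. Cubic part: 2*u**2*v - 2*u*v**2 - 2*v**3.
The quadratic part v**2 - u**2 = (v − u)(v + u) splits into two distinct linear factors, so there are two distinct tangent lines y − -3 = ±(x − 2) — this is a node (ordinary double point).
Classification: node.


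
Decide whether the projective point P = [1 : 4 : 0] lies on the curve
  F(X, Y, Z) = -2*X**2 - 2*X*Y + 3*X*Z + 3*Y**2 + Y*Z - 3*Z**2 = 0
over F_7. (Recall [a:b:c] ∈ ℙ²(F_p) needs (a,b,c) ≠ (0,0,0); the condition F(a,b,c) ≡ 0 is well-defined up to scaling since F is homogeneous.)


F(1,4,0) ≡ 3 (mod 7); P is NOT on the curve.

Evaluate F(1, 4, 0) term-by-term (mod 7).
  -2*X**2 ↦ -2·1·1·1 = -2
  -2*X*Y ↦ -2·1·4·1 = -8
  3*X*Z ↦ 3·1·1·0 = 0
  3*Y**2 ↦ 3·1·16·1 = 48
  Y*Z ↦ 1·1·4·0 = 0
  -3*Z**2 ↦ -3·1·1·0 = 0
Sum: F(1, 4, 0) = (-2) + (-8) + (0) + (48) + (0) + (0) = 38.
Reducing mod 7: 38 ≡ 3 (mod 7).
Since F(a, b, c) ≡ 3 ≠ 0 (mod 7), P does NOT lie on the curve.


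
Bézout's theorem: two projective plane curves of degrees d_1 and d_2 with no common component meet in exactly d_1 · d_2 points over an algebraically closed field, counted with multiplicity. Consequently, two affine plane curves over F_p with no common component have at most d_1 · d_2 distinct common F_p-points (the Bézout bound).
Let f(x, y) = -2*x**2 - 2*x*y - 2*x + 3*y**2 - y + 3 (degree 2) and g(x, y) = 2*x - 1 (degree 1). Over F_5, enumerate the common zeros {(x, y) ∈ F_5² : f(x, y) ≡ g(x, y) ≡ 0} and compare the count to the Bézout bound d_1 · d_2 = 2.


Common zeros: {(3, 1), (3, 3)}; count = 2; Bézout bound = 2.

deg(f) = 2, deg(g) = 1, so Bézout bound = 2.
Scan x ∈ F_5. For each x, list the y ∈ F_5 with f(x, y) ≡ 0 and those with g(x, y) ≡ 0 (mod 5); the common zeros in that column are the intersection.
  x = 0: f ≡ 0 at y ∈ {1}; g ≡ 0 at y ∈ ∅; common: ∅.
  x = 1: f ≡ 0 at y ∈ {2, 4}; g ≡ 0 at y ∈ ∅; common: ∅.
  x = 2: f ≡ 0 at y ∈ ∅; g ≡ 0 at y ∈ ∅; common: ∅.
  x = 3: f ≡ 0 at y ∈ {1, 3}; g ≡ 0 at y ∈ {0, 1, 2, 3, 4}; common: {1, 3}.
  x = 4: f ≡ 0 at y ∈ {4}; g ≡ 0 at y ∈ ∅; common: ∅.
Collecting: common zeros = {(3, 1), (3, 3)}, so the count is 2.
Comparison with the Bézout bound: 2 ≤ 2 = deg(f)·deg(g), as expected for curves with no common component (the bound is attained).


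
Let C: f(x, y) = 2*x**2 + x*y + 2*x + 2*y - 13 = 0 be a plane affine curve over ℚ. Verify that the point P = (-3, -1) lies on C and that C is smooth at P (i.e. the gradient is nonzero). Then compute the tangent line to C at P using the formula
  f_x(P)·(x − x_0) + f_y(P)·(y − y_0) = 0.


Tangent line at P: -11*x - y - 34 = 0.

Step 1: f(-3, -1) = 0, so P lies on C.
Step 2: partial derivatives
  f_x(x, y) = 4*x + y + 2, f_y(x, y) = x + 2.
  f_x(P) = -11, f_y(P) = -1 (gradient nonzero, so P is smooth).
Step 3: tangent line at P: -11·(x − -3) + -1·(y − -1) = 0.
Expanding: -11*x - y - 34 = 0.


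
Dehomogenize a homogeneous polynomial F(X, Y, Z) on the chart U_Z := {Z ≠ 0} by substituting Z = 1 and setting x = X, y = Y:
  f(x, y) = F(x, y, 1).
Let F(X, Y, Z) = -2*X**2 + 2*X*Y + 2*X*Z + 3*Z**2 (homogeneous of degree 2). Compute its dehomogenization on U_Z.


f(x, y) = -2*x**2 + 2*x*y + 2*x + 3

On U_Z we set Z = 1. Each monomial c·X^i·Y^j·Z^k in F becomes c·x^i·y^j·1^k = c·x^i·y^j.
Substituting Z = 1: F(X, Y, 1) = -2*x**2 + 2*x*y + 2*x + 3.
Note: deg(f) ≤ deg(F) = 2; strict inequality happens when F is divisible by Z (lost terms).


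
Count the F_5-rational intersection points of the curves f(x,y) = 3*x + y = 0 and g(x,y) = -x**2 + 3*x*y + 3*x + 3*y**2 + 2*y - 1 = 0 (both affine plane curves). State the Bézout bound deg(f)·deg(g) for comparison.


Common zeros: ∅; count = 0; Bézout bound = 2.

deg(f) = 1, deg(g) = 2, so Bézout bound = 2.
Scan x ∈ F_5. For each x, list the y ∈ F_5 with f(x, y) ≡ 0 and those with g(x, y) ≡ 0 (mod 5); the common zeros in that column are the intersection.
  x = 0: f ≡ 0 at y ∈ {0}; g ≡ 0 at y ∈ {2, 4}; common: ∅.
  x = 1: f ≡ 0 at y ∈ {2}; g ≡ 0 at y ∈ ∅; common: ∅.
  x = 2: f ≡ 0 at y ∈ {4}; g ≡ 0 at y ∈ ∅; common: ∅.
  x = 3: f ≡ 0 at y ∈ {1}; g ≡ 0 at y ∈ ∅; common: ∅.
  x = 4: f ≡ 0 at y ∈ {3}; g ≡ 0 at y ∈ {0, 2}; common: ∅.
Collecting: common zeros = ∅, so the count is 0.
Comparison with the Bézout bound: 0 ≤ 2 = deg(f)·deg(g), as expected for curves with no common component (the affine F_5-count falls short of the bound because intersections may lie at infinity, over extension fields, or carry multiplicity).


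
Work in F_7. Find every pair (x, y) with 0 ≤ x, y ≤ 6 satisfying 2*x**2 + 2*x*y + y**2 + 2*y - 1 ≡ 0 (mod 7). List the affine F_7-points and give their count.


Affine F_7-points: {(0, 2), (0, 3), (2, 0), (2, 1), (4, 1), (4, 3), (5, 0), (5, 2)}; count = 8.

For each of the 49 pairs (x, y) ∈ F_7², evaluate f(x, y) mod 7. Record the zeros.
  x = 0: [0↦6, 1↦2, 2↦0, 3↦0, 4↦2, 5↦6, 6↦5]  zeros at y ∈ {2, 3}
  x = 1: [0↦1, 1↦6, 2↦6, 3↦1, 4↦5, 5↦4, 6↦5]  zeros at y ∈ ∅
  x = 2: [0↦0, 1↦0, 2↦2, 3↦6, 4↦5, 5↦6, 6↦2]  zeros at y ∈ {0, 1}
  x = 3: [0↦3, 1↦5, 2↦2, 3↦1, 4↦2, 5↦5, 6↦3]  zeros at y ∈ ∅
  x = 4: [0↦3, 1↦0, 2↦6, 3↦0, 4↦3, 5↦1, 6↦1]  zeros at y ∈ {1, 3}
  x = 5: [0↦0, 1↦6, 2↦0, 3↦3, 4↦1, 5↦1, 6↦3]  zeros at y ∈ {0, 2}
  x = 6: [0↦1, 1↦2, 2↦5, 3↦3, 4↦3, 5↦5, 6↦2]  zeros at y ∈ ∅
Collecting zeros: affine points = {(0, 2), (0, 3), (2, 0), (2, 1), (4, 1), (4, 3), (5, 0), (5, 2)}.
Total count |C(F_7)_aff| = 8.


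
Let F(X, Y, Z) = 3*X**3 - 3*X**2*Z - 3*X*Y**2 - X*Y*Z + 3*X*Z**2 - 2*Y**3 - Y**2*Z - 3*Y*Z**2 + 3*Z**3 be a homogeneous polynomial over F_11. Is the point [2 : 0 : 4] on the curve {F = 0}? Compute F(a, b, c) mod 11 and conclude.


F(2,0,4) ≡ 0 (mod 11); P is on the curve.

Evaluate F(2, 0, 4) term-by-term (mod 11).
  3*X**3 ↦ 3·8·1·1 = 24
  -3*X**2*Z ↦ -3·4·1·4 = -48
  -3*X*Y**2 ↦ -3·2·0·1 = 0
  -X*Y*Z ↦ -1·2·0·4 = 0
  3*X*Z**2 ↦ 3·2·1·16 = 96
  -2*Y**3 ↦ -2·1·0·1 = 0
  -Y**2*Z ↦ -1·1·0·4 = 0
  -3*Y*Z**2 ↦ -3·1·0·16 = 0
  3*Z**3 ↦ 3·1·1·64 = 192
Sum: F(2, 0, 4) = (24) + (-48) + (0) + (0) + (96) + (0) + (0) + (0) + (192) = 264.
Reducing mod 11: 264 ≡ 0 (mod 11).
Since F(a, b, c) ≡ 0 (mod 11), P lies on the curve.


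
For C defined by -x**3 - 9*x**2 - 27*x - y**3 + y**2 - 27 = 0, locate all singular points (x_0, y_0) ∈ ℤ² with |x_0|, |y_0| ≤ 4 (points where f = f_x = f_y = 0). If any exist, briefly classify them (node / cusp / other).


Singular points: {(-3, 0)}; classification: cusp.

Compute partial derivatives:
  f_x = -3*x**2 - 18*x - 27.
  f_y = -3*y**2 + 2*y.
Scan x_0 ∈ {−4, ..., 4}. For each x_0, f_y(x_0, y) is a polynomial in y; find its integer roots y ∈ {−4, ..., 4}, then test f_x and f at those candidates.
  x = -4: f_y(-4, y) = -3*y**2 + 2*y; vanishes at y ∈ {0}. (-4, 0): f_x = -3 ≠ 0.
  x = -3: f_y(-3, y) = -3*y**2 + 2*y; vanishes at y ∈ {0}. (-3, 0): f_x = 0, f = 0 — SINGULAR.
  x = -2: f_y(-2, y) = -3*y**2 + 2*y; vanishes at y ∈ {0}. (-2, 0): f_x = -3 ≠ 0.
  x = -1: f_y(-1, y) = -3*y**2 + 2*y; vanishes at y ∈ {0}. (-1, 0): f_x = -12 ≠ 0.
  x = 0: f_y(0, y) = -3*y**2 + 2*y; vanishes at y ∈ {0}. (0, 0): f_x = -27 ≠ 0.
  x = 1: f_y(1, y) = -3*y**2 + 2*y; vanishes at y ∈ {0}. (1, 0): f_x = -48 ≠ 0.
  x = 2: f_y(2, y) = -3*y**2 + 2*y; vanishes at y ∈ {0}. (2, 0): f_x = -75 ≠ 0.
  x = 3: f_y(3, y) = -3*y**2 + 2*y; vanishes at y ∈ {0}. (3, 0): f_x = -108 ≠ 0.
  x = 4: f_y(4, y) = -3*y**2 + 2*y; vanishes at y ∈ {0}. (4, 0): f_x = -147 ≠ 0.
Only singular point on the grid: (-3, 0).
Classify: substitute x = -3 + u, y = 0 + v and expand: f = -u**3 - v**3 + v**2.
No constant or linear terms (consistent with a singular point). Quadratic part: v**2. Cubic part: -u**3 - v**3.
The quadratic part v**2 is a perfect square, so there is a single (double) tangent line v = 0, i.e. y = 0. Restricting the cubic part to that line (v = 0) leaves -u**3 ≠ 0, so f is not divisible by v and the branch is v² ≈ u**3 to lowest order — this is a cusp.
Classification: cusp.


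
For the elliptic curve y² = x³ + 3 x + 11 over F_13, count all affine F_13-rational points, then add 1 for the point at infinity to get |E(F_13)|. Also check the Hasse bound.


Affine points = {(2, 5), (2, 8), (4, 3), (4, 10), (8, 1), (8, 12), (9, 0), (10, 1), (10, 12), (11, 6), (11, 7)}; affine count = 11; |E(F_13)| = 12.

Discriminant check: Δ ∝ 4a³ + 27b² = 4·3³ + 27·11² = 4·27 + 27·121 ≡ 8 (mod 13). Nonzero ⇒ E is nonsingular.
For each x ∈ F_13, compute rhs = x³ + 3·x + 11 mod 13, then count y ∈ F_13 with y² ≡ rhs.
  x = 0: rhs = 11, matching y values: none (0 points).
  x = 1: rhs = 2, matching y values: none (0 points).
  x = 2: rhs = 12, matching y values: 5, 8 (2 points).
  x = 3: rhs = 8, matching y values: none (0 points).
  x = 4: rhs = 9, matching y values: 3, 10 (2 points).
  x = 5: rhs = 8, matching y values: none (0 points).
  x = 6: rhs = 11, matching y values: none (0 points).
  x = 7: rhs = 11, matching y values: none (0 points).
  x = 8: rhs = 1, matching y values: 1, 12 (2 points).
  x = 9: rhs = 0, matching y values: 0 (1 points).
  x = 10: rhs = 1, matching y values: 1, 12 (2 points).
  x = 11: rhs = 10, matching y values: 6, 7 (2 points).
  x = 12: rhs = 7, matching y values: none (0 points).
Total affine count: 11.
Full point count |E(F_13)| = 11 + 1 = 12.
Hasse bound: |12 − (13+1)| = |-2| = 2 ≤ 2√13 ≈ 7.2111 ✓.


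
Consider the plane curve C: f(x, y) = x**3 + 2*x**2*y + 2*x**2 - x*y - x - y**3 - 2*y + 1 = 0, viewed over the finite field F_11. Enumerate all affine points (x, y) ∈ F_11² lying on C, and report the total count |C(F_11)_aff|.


Affine F_11-points: {(0, 2), (1, 8), (2, 3), (2, 4), (3, 1), (3, 3), (3, 7), (4, 6), (6, 6), (6, 10), (7, 2), (7, 7), (9, 2), (9, 3), (9, 6)}; count = 15.

For each of the 121 pairs (x, y) ∈ F_11², evaluate f(x, y) mod 11. Record the zeros.
  x = 0: [0↦1, 1↦9, 2↦0, 3↦1, 4↦6, 5↦9, 6↦4, 7↦7, 8↦1, 9↦2, 10↦4]  zeros at y ∈ {2}
  x = 1: [0↦3, 1↦1, 2↦4, 3↦6, 4↦1, 5↦5, 6↦1, 7↦5, 8↦0, 9↦2, 10↦5]  zeros at y ∈ {8}
  x = 2: [0↦4, 1↦7, 2↦4, 3↦0, 4↦0, 5↦9, 6↦10, 7↦8, 8↦8, 9↦4, 10↦1]  zeros at y ∈ {3, 4}
  x = 3: [0↦10, 1↦0, 2↦6, 3↦0, 4↦9, 5↦5, 6↦4, 7↦0, 8↦9, 9↦3, 10↦9]  zeros at y ∈ {1, 3, 7}
  x = 4: [0↦5, 1↦8, 2↦5, 3↦1, 4↦1, 5↦10, 6↦0, 7↦9, 8↦9, 9↦5, 10↦2]  zeros at y ∈ {6}
  x = 5: [0↦6, 1↦4, 2↦7, 3↦9, 4↦4, 5↦8, 6↦4, 7↦8, 8↦3, 9↦5, 10↦8]  zeros at y ∈ ∅
  x = 6: [0↦8, 1↦5, 2↦7, 3↦8, 4↦2, 5↦5, 6↦0, 7↦3, 8↦8, 9↦9, 10↦0]  zeros at y ∈ {6, 10}
  x = 7: [0↦6, 1↦6, 2↦0, 3↦4, 4↦1, 5↦7, 6↦5, 7↦0, 8↦8, 9↦1, 10↦6]  zeros at y ∈ {2, 7}
  x = 8: [0↦6, 1↦2, 2↦3, 3↦3, 4↦7, 5↦9, 6↦3, 7↦5, 8↦9, 9↦9, 10↦10]  zeros at y ∈ ∅
  x = 9: [0↦3, 1↦10, 2↦0, 3↦0, 4↦4, 5↦6, 6↦0, 7↦2, 8↦6, 9↦6, 10↦7]  zeros at y ∈ {2, 3, 6}
  x = 10: [0↦3, 1↦3, 2↦8, 3↦1, 4↦9, 5↦4, 6↦2, 7↦8, 8↦5, 9↦9, 10↦3]  zeros at y ∈ ∅
Collecting zeros: affine points = {(0, 2), (1, 8), (2, 3), (2, 4), (3, 1), (3, 3), (3, 7), (4, 6), (6, 6), (6, 10), (7, 2), (7, 7), (9, 2), (9, 3), (9, 6)}.
Total count |C(F_11)_aff| = 15.


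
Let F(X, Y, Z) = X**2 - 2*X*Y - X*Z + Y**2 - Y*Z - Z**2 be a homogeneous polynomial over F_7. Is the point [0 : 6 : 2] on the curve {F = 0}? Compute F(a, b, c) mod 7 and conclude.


F(0,6,2) ≡ 6 (mod 7); P is NOT on the curve.

Evaluate F(0, 6, 2) term-by-term (mod 7).
  X**2 ↦ 1·0·1·1 = 0
  -2*X*Y ↦ -2·0·6·1 = 0
  -X*Z ↦ -1·0·1·2 = 0
  Y**2 ↦ 1·1·36·1 = 36
  -Y*Z ↦ -1·1·6·2 = -12
  -Z**2 ↦ -1·1·1·4 = -4
Sum: F(0, 6, 2) = (0) + (0) + (0) + (36) + (-12) + (-4) = 20.
Reducing mod 7: 20 ≡ 6 (mod 7).
Since F(a, b, c) ≡ 6 ≠ 0 (mod 7), P does NOT lie on the curve.


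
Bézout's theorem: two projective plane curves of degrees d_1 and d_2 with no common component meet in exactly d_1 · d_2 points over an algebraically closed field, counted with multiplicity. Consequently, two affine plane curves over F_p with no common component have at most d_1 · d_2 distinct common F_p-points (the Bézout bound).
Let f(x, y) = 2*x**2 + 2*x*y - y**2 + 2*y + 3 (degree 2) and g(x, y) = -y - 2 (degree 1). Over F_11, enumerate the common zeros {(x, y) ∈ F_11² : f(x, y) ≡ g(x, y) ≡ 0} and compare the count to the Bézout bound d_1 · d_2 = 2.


Common zeros: {(4, 9), (9, 9)}; count = 2; Bézout bound = 2.

deg(f) = 2, deg(g) = 1, so Bézout bound = 2.
Scan x ∈ F_11. For each x, list the y ∈ F_11 with f(x, y) ≡ 0 and those with g(x, y) ≡ 0 (mod 11); the common zeros in that column are the intersection.
  x = 0: f ≡ 0 at y ∈ {3, 10}; g ≡ 0 at y ∈ {9}; common: ∅.
  x = 1: f ≡ 0 at y ∈ {5, 10}; g ≡ 0 at y ∈ {9}; common: ∅.
  x = 2: f ≡ 0 at y ∈ {0, 6}; g ≡ 0 at y ∈ {9}; common: ∅.
  x = 3: f ≡ 0 at y ∈ {2, 6}; g ≡ 0 at y ∈ {9}; common: ∅.
  x = 4: f ≡ 0 at y ∈ {1, 9}; g ≡ 0 at y ∈ {9}; common: {9}.
  x = 5: f ≡ 0 at y ∈ {5, 7}; g ≡ 0 at y ∈ {9}; common: ∅.
  x = 6: f ≡ 0 at y ∈ {1, 2}; g ≡ 0 at y ∈ {9}; common: ∅.
  x = 7: f ≡ 0 at y ∈ {8}; g ≡ 0 at y ∈ {9}; common: ∅.
  x = 8: f ≡ 0 at y ∈ {3, 4}; g ≡ 0 at y ∈ {9}; common: ∅.
  x = 9: f ≡ 0 at y ∈ {0, 9}; g ≡ 0 at y ∈ {9}; common: {9}.
  x = 10: f ≡ 0 at y ∈ {4, 7}; g ≡ 0 at y ∈ {9}; common: ∅.
Collecting: common zeros = {(4, 9), (9, 9)}, so the count is 2.
Comparison with the Bézout bound: 2 ≤ 2 = deg(f)·deg(g), as expected for curves with no common component (the bound is attained).


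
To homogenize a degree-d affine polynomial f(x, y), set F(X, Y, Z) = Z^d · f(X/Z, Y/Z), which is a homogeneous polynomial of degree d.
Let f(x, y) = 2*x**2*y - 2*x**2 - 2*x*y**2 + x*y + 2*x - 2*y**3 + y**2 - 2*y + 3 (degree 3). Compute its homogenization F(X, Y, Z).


F(X, Y, Z) = 2*X**2*Y - 2*X**2*Z - 2*X*Y**2 + X*Y*Z + 2*X*Z**2 - 2*Y**3 + Y**2*Z - 2*Y*Z**2 + 3*Z**3

deg(f) = 3.
Substitute x = X/Z, y = Y/Z into f, then multiply by Z^3.
  monomial 2·x^2·y^1 ↦ 2·X^2·Y^1·Z^0.
  monomial -2·x^2·y^0 ↦ -2·X^2·Y^0·Z^1.
  monomial -2·x^1·y^2 ↦ -2·X^1·Y^2·Z^0.
  monomial 1·x^1·y^1 ↦ 1·X^1·Y^1·Z^1.
  monomial 2·x^1·y^0 ↦ 2·X^1·Y^0·Z^2.
  monomial -2·x^0·y^3 ↦ -2·X^0·Y^3·Z^0.
  monomial 1·x^0·y^2 ↦ 1·X^0·Y^2·Z^1.
  monomial -2·x^0·y^1 ↦ -2·X^0·Y^1·Z^2.
  monomial 3·x^0·y^0 ↦ 3·X^0·Y^0·Z^3.
Collecting: F(X, Y, Z) = 2*X**2*Y - 2*X**2*Z - 2*X*Y**2 + X*Y*Z + 2*X*Z**2 - 2*Y**3 + Y**2*Z - 2*Y*Z**2 + 3*Z**3.


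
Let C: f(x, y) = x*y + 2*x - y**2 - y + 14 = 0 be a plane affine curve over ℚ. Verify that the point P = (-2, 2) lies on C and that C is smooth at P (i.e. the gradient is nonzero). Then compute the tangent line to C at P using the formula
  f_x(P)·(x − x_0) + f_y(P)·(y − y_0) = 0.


Tangent line at P: 4*x - 7*y + 22 = 0.

Step 1: f(-2, 2) = 0, so P lies on C.
Step 2: partial derivatives
  f_x(x, y) = y + 2, f_y(x, y) = x - 2*y - 1.
  f_x(P) = 4, f_y(P) = -7 (gradient nonzero, so P is smooth).
Step 3: tangent line at P: 4·(x − -2) + -7·(y − 2) = 0.
Expanding: 4*x - 7*y + 22 = 0.


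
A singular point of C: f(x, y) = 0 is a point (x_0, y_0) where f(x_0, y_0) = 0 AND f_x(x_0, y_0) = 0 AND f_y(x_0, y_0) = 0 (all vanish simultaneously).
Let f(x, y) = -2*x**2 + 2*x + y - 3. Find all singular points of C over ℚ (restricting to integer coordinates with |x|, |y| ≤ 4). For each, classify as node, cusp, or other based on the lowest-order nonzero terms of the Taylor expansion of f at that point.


No singular points in the scanned grid; C is smooth there.

Compute partial derivatives:
  f_x = 2 - 4*x.
  f_y = 1.
f_y = 1 is a nonzero constant, so f_y never vanishes: no point (x, y) can satisfy f = f_x = f_y = 0. In particular no (x, y) ∈ {−4, ..., 4}² is singular; the curve is smooth.


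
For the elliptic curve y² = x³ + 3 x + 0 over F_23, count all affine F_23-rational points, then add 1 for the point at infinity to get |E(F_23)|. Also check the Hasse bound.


Affine points = {(0, 0), (1, 2), (1, 21), (3, 6), (3, 17), (5, 5), (5, 18), (6, 2), (6, 21), (10, 8), (10, 15), (12, 4), (12, 19), (14, 7), (14, 16), (15, 4), (15, 19), (16, 2), (16, 21), (19, 4), (19, 19), (21, 3), (21, 20)}; affine count = 23; |E(F_23)| = 24.

Discriminant check: Δ ∝ 4a³ + 27b² = 4·3³ + 27·0² = 4·27 + 27·0 ≡ 16 (mod 23). Nonzero ⇒ E is nonsingular.
For each x ∈ F_23, compute rhs = x³ + 3·x + 0 mod 23, then count y ∈ F_23 with y² ≡ rhs.
  x = 0: rhs = 0, matching y values: 0 (1 points).
  x = 1: rhs = 4, matching y values: 2, 21 (2 points).
  x = 2: rhs = 14, matching y values: none (0 points).
  x = 3: rhs = 13, matching y values: 6, 17 (2 points).
  x = 4: rhs = 7, matching y values: none (0 points).
  x = 5: rhs = 2, matching y values: 5, 18 (2 points).
  x = 6: rhs = 4, matching y values: 2, 21 (2 points).
  x = 7: rhs = 19, matching y values: none (0 points).
  x = 8: rhs = 7, matching y values: none (0 points).
  x = 9: rhs = 20, matching y values: none (0 points).
  x = 10: rhs = 18, matching y values: 8, 15 (2 points).
  x = 11: rhs = 7, matching y values: none (0 points).
  x = 12: rhs = 16, matching y values: 4, 19 (2 points).
  x = 13: rhs = 5, matching y values: none (0 points).
  x = 14: rhs = 3, matching y values: 7, 16 (2 points).
  x = 15: rhs = 16, matching y values: 4, 19 (2 points).
  x = 16: rhs = 4, matching y values: 2, 21 (2 points).
  x = 17: rhs = 19, matching y values: none (0 points).
  x = 18: rhs = 21, matching y values: none (0 points).
  x = 19: rhs = 16, matching y values: 4, 19 (2 points).
  x = 20: rhs = 10, matching y values: none (0 points).
  x = 21: rhs = 9, matching y values: 3, 20 (2 points).
  x = 22: rhs = 19, matching y values: none (0 points).
Total affine count: 23.
Full point count |E(F_23)| = 23 + 1 = 24.
Hasse bound: |24 − (23+1)| = |0| = 0 ≤ 2√23 ≈ 9.5917 ✓.


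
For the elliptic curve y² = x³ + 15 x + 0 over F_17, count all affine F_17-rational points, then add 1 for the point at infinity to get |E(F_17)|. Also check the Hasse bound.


Affine points = {(0, 0), (1, 4), (1, 13), (2, 2), (2, 15), (3, 2), (3, 15), (5, 8), (5, 9), (6, 0), (11, 0), (12, 2), (12, 15), (14, 8), (14, 9), (15, 8), (15, 9), (16, 1), (16, 16)}; affine count = 19; |E(F_17)| = 20.

Discriminant check: Δ ∝ 4a³ + 27b² = 4·15³ + 27·0² = 4·3375 + 27·0 ≡ 2 (mod 17). Nonzero ⇒ E is nonsingular.
For each x ∈ F_17, compute rhs = x³ + 15·x + 0 mod 17, then count y ∈ F_17 with y² ≡ rhs.
  x = 0: rhs = 0, matching y values: 0 (1 points).
  x = 1: rhs = 16, matching y values: 4, 13 (2 points).
  x = 2: rhs = 4, matching y values: 2, 15 (2 points).
  x = 3: rhs = 4, matching y values: 2, 15 (2 points).
  x = 4: rhs = 5, matching y values: none (0 points).
  x = 5: rhs = 13, matching y values: 8, 9 (2 points).
  x = 6: rhs = 0, matching y values: 0 (1 points).
  x = 7: rhs = 6, matching y values: none (0 points).
  x = 8: rhs = 3, matching y values: none (0 points).
  x = 9: rhs = 14, matching y values: none (0 points).
  x = 10: rhs = 11, matching y values: none (0 points).
  x = 11: rhs = 0, matching y values: 0 (1 points).
  x = 12: rhs = 4, matching y values: 2, 15 (2 points).
  x = 13: rhs = 12, matching y values: none (0 points).
  x = 14: rhs = 13, matching y values: 8, 9 (2 points).
  x = 15: rhs = 13, matching y values: 8, 9 (2 points).
  x = 16: rhs = 1, matching y values: 1, 16 (2 points).
Total affine count: 19.
Full point count |E(F_17)| = 19 + 1 = 20.
Hasse bound: |20 − (17+1)| = |2| = 2 ≤ 2√17 ≈ 8.2462 ✓.


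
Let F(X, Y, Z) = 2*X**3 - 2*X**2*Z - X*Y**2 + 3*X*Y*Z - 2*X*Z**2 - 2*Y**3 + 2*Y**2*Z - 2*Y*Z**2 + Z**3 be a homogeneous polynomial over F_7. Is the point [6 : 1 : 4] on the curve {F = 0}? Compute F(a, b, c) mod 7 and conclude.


F(6,1,4) ≡ 0 (mod 7); P is on the curve.

Evaluate F(6, 1, 4) term-by-term (mod 7).
  2*X**3 ↦ 2·216·1·1 = 432
  -2*X**2*Z ↦ -2·36·1·4 = -288
  -X*Y**2 ↦ -1·6·1·1 = -6
  3*X*Y*Z ↦ 3·6·1·4 = 72
  -2*X*Z**2 ↦ -2·6·1·16 = -192
  -2*Y**3 ↦ -2·1·1·1 = -2
  2*Y**2*Z ↦ 2·1·1·4 = 8
  -2*Y*Z**2 ↦ -2·1·1·16 = -32
  Z**3 ↦ 1·1·1·64 = 64
Sum: F(6, 1, 4) = (432) + (-288) + (-6) + (72) + (-192) + (-2) + (8) + (-32) + (64) = 56.
Reducing mod 7: 56 ≡ 0 (mod 7).
Since F(a, b, c) ≡ 0 (mod 7), P lies on the curve.


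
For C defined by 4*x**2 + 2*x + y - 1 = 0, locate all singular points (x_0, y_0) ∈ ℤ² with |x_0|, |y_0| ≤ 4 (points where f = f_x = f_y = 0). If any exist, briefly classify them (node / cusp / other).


No singular points in the scanned grid; C is smooth there.

Compute partial derivatives:
  f_x = 8*x + 2.
  f_y = 1.
f_y = 1 is a nonzero constant, so f_y never vanishes: no point (x, y) can satisfy f = f_x = f_y = 0. In particular no (x, y) ∈ {−4, ..., 4}² is singular; the curve is smooth.


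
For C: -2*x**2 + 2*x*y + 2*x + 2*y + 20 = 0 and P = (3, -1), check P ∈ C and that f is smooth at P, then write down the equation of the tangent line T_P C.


Tangent line at P: -12*x + 8*y + 44 = 0.

Step 1: f(3, -1) = 0, so P lies on C.
Step 2: partial derivatives
  f_x(x, y) = -4*x + 2*y + 2, f_y(x, y) = 2*x + 2.
  f_x(P) = -12, f_y(P) = 8 (gradient nonzero, so P is smooth).
Step 3: tangent line at P: -12·(x − 3) + 8·(y − -1) = 0.
Expanding: -12*x + 8*y + 44 = 0.


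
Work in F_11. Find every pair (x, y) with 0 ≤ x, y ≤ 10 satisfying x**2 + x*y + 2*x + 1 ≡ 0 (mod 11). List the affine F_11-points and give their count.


Affine F_11-points: {(1, 7), (2, 1), (3, 2), (4, 2), (5, 6), (6, 1), (7, 5), (8, 5), (9, 6), (10, 0)}; count = 10.

For each of the 121 pairs (x, y) ∈ F_11², evaluate f(x, y) mod 11. Record the zeros.
  x = 0: [0↦1, 1↦1, 2↦1, 3↦1, 4↦1, 5↦1, 6↦1, 7↦1, 8↦1, 9↦1, 10↦1]  zeros at y ∈ ∅
  x = 1: [0↦4, 1↦5, 2↦6, 3↦7, 4↦8, 5↦9, 6↦10, 7↦0, 8↦1, 9↦2, 10↦3]  zeros at y ∈ {7}
  x = 2: [0↦9, 1↦0, 2↦2, 3↦4, 4↦6, 5↦8, 6↦10, 7↦1, 8↦3, 9↦5, 10↦7]  zeros at y ∈ {1}
  x = 3: [0↦5, 1↦8, 2↦0, 3↦3, 4↦6, 5↦9, 6↦1, 7↦4, 8↦7, 9↦10, 10↦2]  zeros at y ∈ {2}
  x = 4: [0↦3, 1↦7, 2↦0, 3↦4, 4↦8, 5↦1, 6↦5, 7↦9, 8↦2, 9↦6, 10↦10]  zeros at y ∈ {2}
  x = 5: [0↦3, 1↦8, 2↦2, 3↦7, 4↦1, 5↦6, 6↦0, 7↦5, 8↦10, 9↦4, 10↦9]  zeros at y ∈ {6}
  x = 6: [0↦5, 1↦0, 2↦6, 3↦1, 4↦7, 5↦2, 6↦8, 7↦3, 8↦9, 9↦4, 10↦10]  zeros at y ∈ {1}
  x = 7: [0↦9, 1↦5, 2↦1, 3↦8, 4↦4, 5↦0, 6↦7, 7↦3, 8↦10, 9↦6, 10↦2]  zeros at y ∈ {5}
  x = 8: [0↦4, 1↦1, 2↦9, 3↦6, 4↦3, 5↦0, 6↦8, 7↦5, 8↦2, 9↦10, 10↦7]  zeros at y ∈ {5}
  x = 9: [0↦1, 1↦10, 2↦8, 3↦6, 4↦4, 5↦2, 6↦0, 7↦9, 8↦7, 9↦5, 10↦3]  zeros at y ∈ {6}
  x = 10: [0↦0, 1↦10, 2↦9, 3↦8, 4↦7, 5↦6, 6↦5, 7↦4, 8↦3, 9↦2, 10↦1]  zeros at y ∈ {0}
Collecting zeros: affine points = {(1, 7), (2, 1), (3, 2), (4, 2), (5, 6), (6, 1), (7, 5), (8, 5), (9, 6), (10, 0)}.
Total count |C(F_11)_aff| = 10.


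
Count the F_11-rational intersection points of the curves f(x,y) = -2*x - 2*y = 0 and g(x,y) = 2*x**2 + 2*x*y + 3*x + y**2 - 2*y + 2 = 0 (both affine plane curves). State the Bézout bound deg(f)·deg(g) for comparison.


Common zeros: ∅; count = 0; Bézout bound = 2.

deg(f) = 1, deg(g) = 2, so Bézout bound = 2.
Scan x ∈ F_11. For each x, list the y ∈ F_11 with f(x, y) ≡ 0 and those with g(x, y) ≡ 0 (mod 11); the common zeros in that column are the intersection.
  x = 0: f ≡ 0 at y ∈ {0}; g ≡ 0 at y ∈ ∅; common: ∅.
  x = 1: f ≡ 0 at y ∈ {10}; g ≡ 0 at y ∈ {2, 9}; common: ∅.
  x = 2: f ≡ 0 at y ∈ {9}; g ≡ 0 at y ∈ ∅; common: ∅.
  x = 3: f ≡ 0 at y ∈ {8}; g ≡ 0 at y ∈ ∅; common: ∅.
  x = 4: f ≡ 0 at y ∈ {7}; g ≡ 0 at y ∈ ∅; common: ∅.
  x = 5: f ≡ 0 at y ∈ {6}; g ≡ 0 at y ∈ {5, 9}; common: ∅.
  x = 6: f ≡ 0 at y ∈ {5}; g ≡ 0 at y ∈ ∅; common: ∅.
  x = 7: f ≡ 0 at y ∈ {4}; g ≡ 0 at y ∈ {0, 10}; common: ∅.
  x = 8: f ≡ 0 at y ∈ {3}; g ≡ 0 at y ∈ {0, 8}; common: ∅.
  x = 9: f ≡ 0 at y ∈ {2}; g ≡ 0 at y ∈ {7, 10}; common: ∅.
  x = 10: f ≡ 0 at y ∈ {1}; g ≡ 0 at y ∈ {7, 8}; common: ∅.
Collecting: common zeros = ∅, so the count is 0.
Comparison with the Bézout bound: 0 ≤ 2 = deg(f)·deg(g), as expected for curves with no common component (the affine F_11-count falls short of the bound because intersections may lie at infinity, over extension fields, or carry multiplicity).


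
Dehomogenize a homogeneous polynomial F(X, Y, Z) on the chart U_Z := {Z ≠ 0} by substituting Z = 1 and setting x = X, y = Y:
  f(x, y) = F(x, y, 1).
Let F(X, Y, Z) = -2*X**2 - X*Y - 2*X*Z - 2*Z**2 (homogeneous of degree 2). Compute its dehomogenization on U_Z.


f(x, y) = -2*x**2 - x*y - 2*x - 2

On U_Z we set Z = 1. Each monomial c·X^i·Y^j·Z^k in F becomes c·x^i·y^j·1^k = c·x^i·y^j.
Substituting Z = 1: F(X, Y, 1) = -2*x**2 - x*y - 2*x - 2.
Note: deg(f) ≤ deg(F) = 2; strict inequality happens when F is divisible by Z (lost terms).


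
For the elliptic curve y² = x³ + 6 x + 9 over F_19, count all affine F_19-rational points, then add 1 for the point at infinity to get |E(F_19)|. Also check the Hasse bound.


Affine points = {(0, 3), (0, 16), (1, 4), (1, 15), (3, 4), (3, 15), (10, 9), (10, 10), (11, 0), (12, 2), (12, 17), (13, 2), (13, 17), (14, 5), (14, 14), (15, 4), (15, 15)}; affine count = 17; |E(F_19)| = 18.

Discriminant check: Δ ∝ 4a³ + 27b² = 4·6³ + 27·9² = 4·216 + 27·81 ≡ 11 (mod 19). Nonzero ⇒ E is nonsingular.
For each x ∈ F_19, compute rhs = x³ + 6·x + 9 mod 19, then count y ∈ F_19 with y² ≡ rhs.
  x = 0: rhs = 9, matching y values: 3, 16 (2 points).
  x = 1: rhs = 16, matching y values: 4, 15 (2 points).
  x = 2: rhs = 10, matching y values: none (0 points).
  x = 3: rhs = 16, matching y values: 4, 15 (2 points).
  x = 4: rhs = 2, matching y values: none (0 points).
  x = 5: rhs = 12, matching y values: none (0 points).
  x = 6: rhs = 14, matching y values: none (0 points).
  x = 7: rhs = 14, matching y values: none (0 points).
  x = 8: rhs = 18, matching y values: none (0 points).
  x = 9: rhs = 13, matching y values: none (0 points).
  x = 10: rhs = 5, matching y values: 9, 10 (2 points).
  x = 11: rhs = 0, matching y values: 0 (1 points).
  x = 12: rhs = 4, matching y values: 2, 17 (2 points).
  x = 13: rhs = 4, matching y values: 2, 17 (2 points).
  x = 14: rhs = 6, matching y values: 5, 14 (2 points).
  x = 15: rhs = 16, matching y values: 4, 15 (2 points).
  x = 16: rhs = 2, matching y values: none (0 points).
  x = 17: rhs = 8, matching y values: none (0 points).
  x = 18: rhs = 2, matching y values: none (0 points).
Total affine count: 17.
Full point count |E(F_19)| = 17 + 1 = 18.
Hasse bound: |18 − (19+1)| = |-2| = 2 ≤ 2√19 ≈ 8.7178 ✓.


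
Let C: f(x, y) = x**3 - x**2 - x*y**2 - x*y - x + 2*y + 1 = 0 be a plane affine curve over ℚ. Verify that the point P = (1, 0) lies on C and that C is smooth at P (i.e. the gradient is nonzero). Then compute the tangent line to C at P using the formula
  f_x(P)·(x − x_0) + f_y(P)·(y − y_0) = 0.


Tangent line at P: y = 0.

Step 1: f(1, 0) = 0, so P lies on C.
Step 2: partial derivatives
  f_x(x, y) = 3*x**2 - 2*x - y**2 - y - 1, f_y(x, y) = -2*x*y - x + 2.
  f_x(P) = 0, f_y(P) = 1 (gradient nonzero, so P is smooth).
Step 3: tangent line at P: 0·(x − 1) + 1·(y − 0) = 0.
Expanding: y = 0.


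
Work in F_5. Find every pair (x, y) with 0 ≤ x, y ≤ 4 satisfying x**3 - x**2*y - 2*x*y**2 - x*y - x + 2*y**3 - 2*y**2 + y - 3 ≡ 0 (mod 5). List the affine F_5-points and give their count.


Affine F_5-points: {(1, 2), (2, 2), (2, 4), (3, 3), (4, 1), (4, 2)}; count = 6.

For each of the 25 pairs (x, y) ∈ F_5², evaluate f(x, y) mod 5. Record the zeros.
  x = 0: [0↦2, 1↦3, 2↦2, 3↦1, 4↦2]  zeros at y ∈ ∅
  x = 1: [0↦2, 1↦4, 2↦0, 3↦2, 4↦2]  zeros at y ∈ {2}
  x = 2: [0↦3, 1↦4, 2↦0, 3↦3, 4↦0]  zeros at y ∈ {2, 4}
  x = 3: [0↦1, 1↦4, 2↦3, 3↦0, 4↦2]  zeros at y ∈ {3}
  x = 4: [0↦2, 1↦0, 2↦0, 3↦4, 4↦4]  zeros at y ∈ {1, 2}
Collecting zeros: affine points = {(1, 2), (2, 2), (2, 4), (3, 3), (4, 1), (4, 2)}.
Total count |C(F_5)_aff| = 6.


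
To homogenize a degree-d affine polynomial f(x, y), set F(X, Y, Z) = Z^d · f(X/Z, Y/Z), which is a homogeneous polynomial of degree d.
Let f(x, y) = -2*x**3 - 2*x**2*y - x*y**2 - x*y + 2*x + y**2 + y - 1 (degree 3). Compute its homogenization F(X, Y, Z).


F(X, Y, Z) = -2*X**3 - 2*X**2*Y - X*Y**2 - X*Y*Z + 2*X*Z**2 + Y**2*Z + Y*Z**2 - Z**3

deg(f) = 3.
Substitute x = X/Z, y = Y/Z into f, then multiply by Z^3.
  monomial -2·x^3·y^0 ↦ -2·X^3·Y^0·Z^0.
  monomial -2·x^2·y^1 ↦ -2·X^2·Y^1·Z^0.
  monomial -1·x^1·y^2 ↦ -1·X^1·Y^2·Z^0.
  monomial -1·x^1·y^1 ↦ -1·X^1·Y^1·Z^1.
  monomial 2·x^1·y^0 ↦ 2·X^1·Y^0·Z^2.
  monomial 1·x^0·y^2 ↦ 1·X^0·Y^2·Z^1.
  monomial 1·x^0·y^1 ↦ 1·X^0·Y^1·Z^2.
  monomial -1·x^0·y^0 ↦ -1·X^0·Y^0·Z^3.
Collecting: F(X, Y, Z) = -2*X**3 - 2*X**2*Y - X*Y**2 - X*Y*Z + 2*X*Z**2 + Y**2*Z + Y*Z**2 - Z**3.


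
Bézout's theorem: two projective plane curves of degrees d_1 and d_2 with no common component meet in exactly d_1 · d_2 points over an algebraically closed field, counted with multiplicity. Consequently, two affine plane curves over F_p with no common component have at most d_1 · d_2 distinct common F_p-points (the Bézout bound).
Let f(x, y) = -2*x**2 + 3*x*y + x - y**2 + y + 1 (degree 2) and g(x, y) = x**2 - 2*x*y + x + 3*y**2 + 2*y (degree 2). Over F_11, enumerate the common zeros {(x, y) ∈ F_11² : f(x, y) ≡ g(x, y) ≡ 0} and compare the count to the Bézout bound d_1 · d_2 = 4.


Common zeros: ∅; count = 0; Bézout bound = 4.

deg(f) = 2, deg(g) = 2, so Bézout bound = 4.
Scan x ∈ F_11. For each x, list the y ∈ F_11 with f(x, y) ≡ 0 and those with g(x, y) ≡ 0 (mod 11); the common zeros in that column are the intersection.
  x = 0: f ≡ 0 at y ∈ {4, 8}; g ≡ 0 at y ∈ {0, 3}; common: ∅.
  x = 1: f ≡ 0 at y ∈ {0, 4}; g ≡ 0 at y ∈ {5, 6}; common: ∅.
  x = 2: f ≡ 0 at y ∈ ∅; g ≡ 0 at y ∈ {9, 10}; common: ∅.
  x = 3: f ≡ 0 at y ∈ {5}; g ≡ 0 at y ∈ {1, 4}; common: ∅.
  x = 4: f ≡ 0 at y ∈ ∅; g ≡ 0 at y ∈ {4, 9}; common: ∅.
  x = 5: f ≡ 0 at y ∈ {0, 5}; g ≡ 0 at y ∈ {3, 7}; common: ∅.
  x = 6: f ≡ 0 at y ∈ ∅; g ≡ 0 at y ∈ {8, 10}; common: ∅.
  x = 7: f ≡ 0 at y ∈ {3, 8}; g ≡ 0 at y ∈ {2}; common: ∅.
  x = 8: f ≡ 0 at y ∈ ∅; g ≡ 0 at y ∈ {5, 7}; common: ∅.
  x = 9: f ≡ 0 at y ∈ {3}; g ≡ 0 at y ∈ {1, 8}; common: ∅.
  x = 10: f ≡ 0 at y ∈ ∅; g ≡ 0 at y ∈ {0, 6}; common: ∅.
Collecting: common zeros = ∅, so the count is 0.
Comparison with the Bézout bound: 0 ≤ 4 = deg(f)·deg(g), as expected for curves with no common component (the affine F_11-count falls short of the bound because intersections may lie at infinity, over extension fields, or carry multiplicity).


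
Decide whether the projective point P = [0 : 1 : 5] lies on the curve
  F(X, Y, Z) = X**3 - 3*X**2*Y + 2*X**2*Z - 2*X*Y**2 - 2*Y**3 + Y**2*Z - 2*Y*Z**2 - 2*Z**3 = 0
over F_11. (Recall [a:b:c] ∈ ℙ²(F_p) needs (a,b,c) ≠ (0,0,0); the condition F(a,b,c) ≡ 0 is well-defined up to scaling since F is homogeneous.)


F(0,1,5) ≡ 0 (mod 11); P is on the curve.

Evaluate F(0, 1, 5) term-by-term (mod 11).
  X**3 ↦ 1·0·1·1 = 0
  -3*X**2*Y ↦ -3·0·1·1 = 0
  2*X**2*Z ↦ 2·0·1·5 = 0
  -2*X*Y**2 ↦ -2·0·1·1 = 0
  -2*Y**3 ↦ -2·1·1·1 = -2
  Y**2*Z ↦ 1·1·1·5 = 5
  -2*Y*Z**2 ↦ -2·1·1·25 = -50
  -2*Z**3 ↦ -2·1·1·125 = -250
Sum: F(0, 1, 5) = (0) + (0) + (0) + (0) + (-2) + (5) + (-50) + (-250) = -297.
Reducing mod 11: -297 ≡ 0 (mod 11).
Since F(a, b, c) ≡ 0 (mod 11), P lies on the curve.


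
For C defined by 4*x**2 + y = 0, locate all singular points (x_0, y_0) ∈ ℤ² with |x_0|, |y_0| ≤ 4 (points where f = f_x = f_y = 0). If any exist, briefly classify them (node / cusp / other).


No singular points in the scanned grid; C is smooth there.

Compute partial derivatives:
  f_x = 8*x.
  f_y = 1.
f_y = 1 is a nonzero constant, so f_y never vanishes: no point (x, y) can satisfy f = f_x = f_y = 0. In particular no (x, y) ∈ {−4, ..., 4}² is singular; the curve is smooth.


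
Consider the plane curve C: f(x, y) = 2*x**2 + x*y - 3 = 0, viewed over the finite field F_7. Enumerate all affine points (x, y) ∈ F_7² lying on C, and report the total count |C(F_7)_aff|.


Affine F_7-points: {(1, 1), (2, 1), (3, 2), (4, 5), (5, 6), (6, 6)}; count = 6.

For each of the 49 pairs (x, y) ∈ F_7², evaluate f(x, y) mod 7. Record the zeros.
  x = 0: [0↦4, 1↦4, 2↦4, 3↦4, 4↦4, 5↦4, 6↦4]  zeros at y ∈ ∅
  x = 1: [0↦6, 1↦0, 2↦1, 3↦2, 4↦3, 5↦4, 6↦5]  zeros at y ∈ {1}
  x = 2: [0↦5, 1↦0, 2↦2, 3↦4, 4↦6, 5↦1, 6↦3]  zeros at y ∈ {1}
  x = 3: [0↦1, 1↦4, 2↦0, 3↦3, 4↦6, 5↦2, 6↦5]  zeros at y ∈ {2}
  x = 4: [0↦1, 1↦5, 2↦2, 3↦6, 4↦3, 5↦0, 6↦4]  zeros at y ∈ {5}
  x = 5: [0↦5, 1↦3, 2↦1, 3↦6, 4↦4, 5↦2, 6↦0]  zeros at y ∈ {6}
  x = 6: [0↦6, 1↦5, 2↦4, 3↦3, 4↦2, 5↦1, 6↦0]  zeros at y ∈ {6}
Collecting zeros: affine points = {(1, 1), (2, 1), (3, 2), (4, 5), (5, 6), (6, 6)}.
Total count |C(F_7)_aff| = 6.


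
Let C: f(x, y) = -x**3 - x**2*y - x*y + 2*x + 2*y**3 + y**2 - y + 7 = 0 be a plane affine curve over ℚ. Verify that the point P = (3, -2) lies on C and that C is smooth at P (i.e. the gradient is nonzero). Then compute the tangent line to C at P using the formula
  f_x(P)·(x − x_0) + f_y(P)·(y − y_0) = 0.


Tangent line at P: -11*x + 7*y + 47 = 0.

Step 1: f(3, -2) = 0, so P lies on C.
Step 2: partial derivatives
  f_x(x, y) = -3*x**2 - 2*x*y - y + 2, f_y(x, y) = -x**2 - x + 6*y**2 + 2*y - 1.
  f_x(P) = -11, f_y(P) = 7 (gradient nonzero, so P is smooth).
Step 3: tangent line at P: -11·(x − 3) + 7·(y − -2) = 0.
Expanding: -11*x + 7*y + 47 = 0.


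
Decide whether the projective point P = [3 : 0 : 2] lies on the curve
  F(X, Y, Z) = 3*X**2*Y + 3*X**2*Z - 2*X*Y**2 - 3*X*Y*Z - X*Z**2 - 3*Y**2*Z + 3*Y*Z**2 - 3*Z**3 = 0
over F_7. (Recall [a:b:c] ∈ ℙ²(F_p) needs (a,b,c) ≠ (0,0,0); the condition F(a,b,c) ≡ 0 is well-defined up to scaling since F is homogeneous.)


F(3,0,2) ≡ 4 (mod 7); P is NOT on the curve.

Evaluate F(3, 0, 2) term-by-term (mod 7).
  3*X**2*Y ↦ 3·9·0·1 = 0
  3*X**2*Z ↦ 3·9·1·2 = 54
  -2*X*Y**2 ↦ -2·3·0·1 = 0
  -3*X*Y*Z ↦ -3·3·0·2 = 0
  -X*Z**2 ↦ -1·3·1·4 = -12
  -3*Y**2*Z ↦ -3·1·0·2 = 0
  3*Y*Z**2 ↦ 3·1·0·4 = 0
  -3*Z**3 ↦ -3·1·1·8 = -24
Sum: F(3, 0, 2) = (0) + (54) + (0) + (0) + (-12) + (0) + (0) + (-24) = 18.
Reducing mod 7: 18 ≡ 4 (mod 7).
Since F(a, b, c) ≡ 4 ≠ 0 (mod 7), P does NOT lie on the curve.


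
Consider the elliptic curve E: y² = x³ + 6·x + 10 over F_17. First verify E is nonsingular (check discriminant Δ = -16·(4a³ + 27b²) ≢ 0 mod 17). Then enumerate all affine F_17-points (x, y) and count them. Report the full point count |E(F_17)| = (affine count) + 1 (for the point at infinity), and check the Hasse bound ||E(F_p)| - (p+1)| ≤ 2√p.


Affine points = {(1, 0), (2, 8), (2, 9), (3, 2), (3, 15), (4, 8), (4, 9), (7, 2), (7, 15), (8, 3), (8, 14), (10, 4), (10, 13), (11, 8), (11, 9), (12, 5), (12, 12), (14, 4), (14, 13)}; affine count = 19; |E(F_17)| = 20.

Discriminant check: Δ ∝ 4a³ + 27b² = 4·6³ + 27·10² = 4·216 + 27·100 ≡ 11 (mod 17). Nonzero ⇒ E is nonsingular.
For each x ∈ F_17, compute rhs = x³ + 6·x + 10 mod 17, then count y ∈ F_17 with y² ≡ rhs.
  x = 0: rhs = 10, matching y values: none (0 points).
  x = 1: rhs = 0, matching y values: 0 (1 points).
  x = 2: rhs = 13, matching y values: 8, 9 (2 points).
  x = 3: rhs = 4, matching y values: 2, 15 (2 points).
  x = 4: rhs = 13, matching y values: 8, 9 (2 points).
  x = 5: rhs = 12, matching y values: none (0 points).
  x = 6: rhs = 7, matching y values: none (0 points).
  x = 7: rhs = 4, matching y values: 2, 15 (2 points).
  x = 8: rhs = 9, matching y values: 3, 14 (2 points).
  x = 9: rhs = 11, matching y values: none (0 points).
  x = 10: rhs = 16, matching y values: 4, 13 (2 points).
  x = 11: rhs = 13, matching y values: 8, 9 (2 points).
  x = 12: rhs = 8, matching y values: 5, 12 (2 points).
  x = 13: rhs = 7, matching y values: none (0 points).
  x = 14: rhs = 16, matching y values: 4, 13 (2 points).
  x = 15: rhs = 7, matching y values: none (0 points).
  x = 16: rhs = 3, matching y values: none (0 points).
Total affine count: 19.
Full point count |E(F_17)| = 19 + 1 = 20.
Hasse bound: |20 − (17+1)| = |2| = 2 ≤ 2√17 ≈ 8.2462 ✓.
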